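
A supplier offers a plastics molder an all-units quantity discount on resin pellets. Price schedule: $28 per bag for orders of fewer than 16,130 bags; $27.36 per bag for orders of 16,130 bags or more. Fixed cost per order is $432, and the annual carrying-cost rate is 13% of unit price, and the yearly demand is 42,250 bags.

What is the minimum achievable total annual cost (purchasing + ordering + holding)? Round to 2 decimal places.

$1,185,777.15

H₁ = 13%×$28 = $3.6400;  H₂ = 13%×$27.36 = $3.5568
EOQ₁ = √(2×42,250×432/3.6400) = 3,166.79  (< 16,130, feasible at tier 1)
EOQ₂ = √(2×42,250×432/3.5568) = 3,203.62  (< 16,130 → use Q = 16,130 at tier-2 price)
TC(tier 1 (EOQ₁), Q≈3,166.8) = $1,194,527.12
TC(tier 2, Q≈16,130.0) = $1,185,777.15
Minimum at tier 2: $1,185,777.15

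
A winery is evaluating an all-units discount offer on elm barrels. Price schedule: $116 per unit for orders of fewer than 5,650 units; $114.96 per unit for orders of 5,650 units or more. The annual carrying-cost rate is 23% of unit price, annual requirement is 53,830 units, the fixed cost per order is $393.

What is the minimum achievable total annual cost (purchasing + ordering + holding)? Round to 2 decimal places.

H₁ = 23%×$116 = $26.6800;  H₂ = 23%×$114.96 = $26.4408
EOQ₁ = √(2×53,830×393/26.6800) = 1,259.30  (< 5,650, feasible at tier 1)
EOQ₂ = √(2×53,830×393/26.4408) = 1,264.99  (< 5,650 → use Q = 5,650 at tier-2 price)
TC(tier 1 (EOQ₁), Q≈1,259.3) = $6,277,878.23
TC(tier 2, Q≈5,650.0) = $6,266,736.34
Minimum at tier 2: $6,266,736.34

$6,266,736.34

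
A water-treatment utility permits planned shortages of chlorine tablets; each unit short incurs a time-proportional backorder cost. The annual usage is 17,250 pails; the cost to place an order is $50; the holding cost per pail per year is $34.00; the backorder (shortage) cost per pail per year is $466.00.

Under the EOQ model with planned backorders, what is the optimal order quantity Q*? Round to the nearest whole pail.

Q* = √(2DS/H) · √((H + b)/b)
   = √(2 × 17,250 × 50 / 34) · √((34 + 466) / 466)
   = 225.245 × 1.0358 ≈ 233.32

233 pails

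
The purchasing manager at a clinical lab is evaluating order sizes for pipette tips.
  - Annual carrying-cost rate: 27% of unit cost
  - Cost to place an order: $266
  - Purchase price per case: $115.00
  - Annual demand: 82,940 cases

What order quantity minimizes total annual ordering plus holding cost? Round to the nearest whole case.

1,192 cases

H = i·C = 0.27 × $115 = $31.0500 per case-year
EOQ = √(2DS/H) = √(2 × 82,940 × 266 / 31.05)
    = √(1,421,065.38) ≈ 1,192.08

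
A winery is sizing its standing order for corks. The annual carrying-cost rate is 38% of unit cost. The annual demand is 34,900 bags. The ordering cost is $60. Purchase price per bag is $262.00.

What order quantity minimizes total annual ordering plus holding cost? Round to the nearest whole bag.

Holding cost per bag per year: H = 38% × $262 = $99.5600
Q* = √(2·D·S / H) = √(2·34,900·60 / 99.56) = √42,065.1 ≈ 205.10

205 bags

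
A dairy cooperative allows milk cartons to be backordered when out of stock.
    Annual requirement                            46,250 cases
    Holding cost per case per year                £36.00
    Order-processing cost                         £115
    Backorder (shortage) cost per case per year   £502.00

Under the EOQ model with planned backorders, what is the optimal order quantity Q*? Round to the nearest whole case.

563 cases

Basic EOQ = √(2·46,250·115/36) = 543.586
Backorder adjustment √((H+b)/b) = √((36+502)/502) = 1.0352
Q* = 543.586 × 1.0352 ≈ 562.74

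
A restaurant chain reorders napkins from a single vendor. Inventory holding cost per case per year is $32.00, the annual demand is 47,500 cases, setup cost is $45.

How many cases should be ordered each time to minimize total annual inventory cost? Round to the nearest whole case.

Optimal lot size Q* = (2 × 47,500 × $45 / $32)^½ ≈ 365.50

366 cases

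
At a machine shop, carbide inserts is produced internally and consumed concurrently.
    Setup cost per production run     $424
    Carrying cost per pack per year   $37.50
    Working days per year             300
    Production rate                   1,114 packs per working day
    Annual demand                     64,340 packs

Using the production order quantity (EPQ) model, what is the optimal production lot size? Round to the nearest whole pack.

Daily demand d = 64,340/300 = 214.467; p = 1114; 1 − d/p = 0.80748
EPQ = √(2DS / (H(1 − d/p)))
    = √(2 × 64,340 × 424 / (37.5 × 0.80748)) ≈ 1,342.32

1,342 packs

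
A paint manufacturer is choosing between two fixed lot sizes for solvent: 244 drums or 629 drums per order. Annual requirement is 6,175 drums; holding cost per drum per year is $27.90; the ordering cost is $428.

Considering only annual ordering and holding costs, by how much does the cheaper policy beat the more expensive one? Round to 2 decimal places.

$1,259.06

Annual cost at Q: ordering D·S/Q plus holding Q·H/2.
TC(244) = (6,175/244)×428 + (244/2)×27.9 = $14,235.36
TC(629) = (6,175/629)×428 + (629/2)×27.9 = $12,976.30
|ΔTC| = |$14,235.36 − $12,976.30| = $1,259.06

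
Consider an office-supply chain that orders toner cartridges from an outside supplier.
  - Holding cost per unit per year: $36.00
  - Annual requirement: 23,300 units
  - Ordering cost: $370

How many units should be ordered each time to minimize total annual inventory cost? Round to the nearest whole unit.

692 units

EOQ = √(2DS/H) = √(2 × 23,300 × 370 / 36)
    = √(478,944.44) ≈ 692.06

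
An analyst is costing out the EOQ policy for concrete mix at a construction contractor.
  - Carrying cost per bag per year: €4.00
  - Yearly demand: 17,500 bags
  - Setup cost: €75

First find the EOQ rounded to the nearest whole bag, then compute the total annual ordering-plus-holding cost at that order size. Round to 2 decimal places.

€3,240.37

EOQ = √(2DS/H) = √(2 × 17,500 × 75 / 4)
    = √(656,250.00) ≈ 810.09 → Q = 810 bags
Annual ordering cost = (D/Q)·S = (17,500/810) × 75 = €1,620.37
Annual holding cost  = (Q/2)·H = (810/2) × 4 = €1,620.00
Total = €1,620.37 + €1,620.00 = €3,240.37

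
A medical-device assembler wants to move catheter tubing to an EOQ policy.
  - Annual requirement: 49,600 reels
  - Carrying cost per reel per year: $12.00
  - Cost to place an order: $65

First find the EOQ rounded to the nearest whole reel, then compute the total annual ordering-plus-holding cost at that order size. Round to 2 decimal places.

2DS/H = 2·49,600·65/12 = 537,333.33
EOQ = √537,333.33 ≈ 733.03 → Q = 733 reels
Ordering: D/Q × S = 49,600/733 × $65 = $4,398.36
Holding:  Q/2 × H = 733/2 × $12 = $4,398.00
Total = $4,398.36 + $4,398.00 = $8,796.36

$8,796.36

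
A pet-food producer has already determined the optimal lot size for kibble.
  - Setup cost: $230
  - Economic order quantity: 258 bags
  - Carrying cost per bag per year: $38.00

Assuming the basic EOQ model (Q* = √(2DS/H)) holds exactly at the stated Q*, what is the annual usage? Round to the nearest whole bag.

5,499 bags per year

Since Q* = (2DS/H)^½, squaring gives Q*²·H = 2DS.
D = Q²H / (2S) = 258² × 38 / (2 × 230) = 5,498.77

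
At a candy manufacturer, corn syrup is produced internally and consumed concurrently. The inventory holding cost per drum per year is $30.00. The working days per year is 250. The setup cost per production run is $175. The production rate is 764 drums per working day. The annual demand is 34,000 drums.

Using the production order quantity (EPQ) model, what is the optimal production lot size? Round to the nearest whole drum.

695 drums

Daily demand d = 34,000/250 = 136.000; p = 764; 1 − d/p = 0.82199
EPQ = √(2DS / (H(1 − d/p)))
    = √(2 × 34,000 × 175 / (30 × 0.82199)) ≈ 694.67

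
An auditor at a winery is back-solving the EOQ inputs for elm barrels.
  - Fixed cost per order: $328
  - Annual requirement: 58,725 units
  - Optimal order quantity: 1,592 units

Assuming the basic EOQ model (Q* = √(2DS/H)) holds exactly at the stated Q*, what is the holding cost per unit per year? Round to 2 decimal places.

$15.20

EOQ relation: Q² = 2DS/H, so rearrange for the unknown.
H = 2DS / Q² = 2 × 58,725 × 328 / 1,592² = 15.1999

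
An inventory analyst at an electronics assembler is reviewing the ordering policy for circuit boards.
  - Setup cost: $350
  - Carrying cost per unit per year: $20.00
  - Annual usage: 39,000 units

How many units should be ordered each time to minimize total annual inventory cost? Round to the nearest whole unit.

Optimal lot size Q* = (2 × 39,000 × $350 / $20)^½ ≈ 1,168.33

1,168 units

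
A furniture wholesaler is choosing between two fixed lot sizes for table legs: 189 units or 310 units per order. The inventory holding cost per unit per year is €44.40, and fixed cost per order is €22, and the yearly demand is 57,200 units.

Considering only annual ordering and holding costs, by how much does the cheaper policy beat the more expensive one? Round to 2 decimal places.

€87.35

For each Q, cost = (D/Q)·S + (Q/2)·H.
TC(189) = (57,200/189)×22 + (189/2)×44.4 = €10,854.00
TC(310) = (57,200/310)×22 + (310/2)×44.4 = €10,941.35
|ΔTC| = |€10,854.00 − €10,941.35| = €87.35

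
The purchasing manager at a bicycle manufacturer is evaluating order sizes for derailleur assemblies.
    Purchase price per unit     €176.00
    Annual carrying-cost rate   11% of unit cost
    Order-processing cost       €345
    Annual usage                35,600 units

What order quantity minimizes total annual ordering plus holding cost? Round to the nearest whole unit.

Holding cost per unit per year: H = 11% × €176 = €19.3600
EOQ = √(2DS/H) = √(2 × 35,600 × 345 / 19.36)
    = √(1,268,801.65) ≈ 1,126.41

1,126 units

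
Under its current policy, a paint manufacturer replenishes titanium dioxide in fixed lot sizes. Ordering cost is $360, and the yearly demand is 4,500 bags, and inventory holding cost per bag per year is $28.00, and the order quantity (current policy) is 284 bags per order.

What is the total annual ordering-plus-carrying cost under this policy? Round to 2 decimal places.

$9,680.23

Annual ordering cost = (D/Q)·S = (4,500/284) × 360 = $5,704.23
Annual holding cost  = (Q/2)·H = (284/2) × 28 = $3,976.00
Total = $5,704.23 + $3,976.00 = $9,680.23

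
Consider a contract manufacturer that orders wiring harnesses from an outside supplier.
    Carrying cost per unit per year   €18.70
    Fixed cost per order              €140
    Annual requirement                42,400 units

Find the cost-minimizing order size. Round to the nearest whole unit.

797 units

2DS/H = 2·42,400·140/18.7 = 634,866.31
EOQ = √634,866.31 ≈ 796.78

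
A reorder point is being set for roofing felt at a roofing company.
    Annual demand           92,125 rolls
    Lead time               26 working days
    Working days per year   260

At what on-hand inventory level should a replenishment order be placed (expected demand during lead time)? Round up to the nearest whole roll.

Daily demand d = 92,125 / 260 = 354.327 rolls/day
Demand during lead time = 354.327 × 26 = 9,212.50
Reorder point = 9,212.50 → round up

9,213 rolls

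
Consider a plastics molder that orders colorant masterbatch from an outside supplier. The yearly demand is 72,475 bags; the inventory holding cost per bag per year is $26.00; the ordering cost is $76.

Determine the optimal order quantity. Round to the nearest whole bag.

651 bags

2DS/H = 2·72,475·76/26 = 423,700.00
EOQ = √423,700.00 ≈ 650.92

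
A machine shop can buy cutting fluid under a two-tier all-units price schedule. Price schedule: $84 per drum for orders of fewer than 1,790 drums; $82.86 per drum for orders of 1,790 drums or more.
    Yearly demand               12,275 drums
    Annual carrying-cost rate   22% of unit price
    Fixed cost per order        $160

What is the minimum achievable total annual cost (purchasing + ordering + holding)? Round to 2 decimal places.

$1,034,518.84

H₁ = 22%×$84 = $18.4800;  H₂ = 22%×$82.86 = $18.2292
EOQ₁ = √(2×12,275×160/18.4800) = 461.04  (< 1,790, feasible at tier 1)
EOQ₂ = √(2×12,275×160/18.2292) = 464.20  (< 1,790 → use Q = 1,790 at tier-2 price)
TC(tier 1 (EOQ₁), Q≈461.0) = $1,039,619.94
TC(tier 2, Q≈1,790.0) = $1,034,518.84
Minimum at tier 2: $1,034,518.84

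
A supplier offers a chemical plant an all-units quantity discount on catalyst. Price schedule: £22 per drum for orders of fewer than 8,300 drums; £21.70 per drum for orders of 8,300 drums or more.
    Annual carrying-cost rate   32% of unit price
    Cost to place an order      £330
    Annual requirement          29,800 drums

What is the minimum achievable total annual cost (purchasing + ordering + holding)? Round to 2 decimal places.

H₁ = 32%×£22 = £7.0400;  H₂ = 32%×£21.70 = £6.9440
EOQ₁ = √(2×29,800×330/7.0400) = 1,671.45  (< 8,300, feasible at tier 1)
EOQ₂ = √(2×29,800×330/6.9440) = 1,682.97  (< 8,300 → use Q = 8,300 at tier-2 price)
TC(tier 1 (EOQ₁), Q≈1,671.5) = £667,367.02
TC(tier 2, Q≈8,300.0) = £676,662.42
Minimum at tier 1 (EOQ₁): £667,367.02

£667,367.02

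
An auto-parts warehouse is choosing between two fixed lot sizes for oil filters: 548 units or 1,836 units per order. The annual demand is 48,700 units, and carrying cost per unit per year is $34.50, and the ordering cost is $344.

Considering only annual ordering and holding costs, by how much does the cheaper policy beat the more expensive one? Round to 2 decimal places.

$771.82

TC(Q) = (D/Q)S + (Q/2)H
TC(548) = (48,700/548)×344 + (548/2)×34.5 = $40,023.80
TC(1,836) = (48,700/1,836)×344 + (1,836/2)×34.5 = $40,795.62
|ΔTC| = |$40,023.80 − $40,795.62| = $771.82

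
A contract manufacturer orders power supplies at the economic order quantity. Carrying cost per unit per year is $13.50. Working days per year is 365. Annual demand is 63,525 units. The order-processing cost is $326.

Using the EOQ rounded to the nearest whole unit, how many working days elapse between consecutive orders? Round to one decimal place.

Optimal lot size Q* = (2 × 63,525 × $326 / $13.5)^½ ≈ 1,751.58 → Q = 1,752 units
T = Q/D × 365 days = 1,752/63,525 × 365 = 10.067 days

10.1 days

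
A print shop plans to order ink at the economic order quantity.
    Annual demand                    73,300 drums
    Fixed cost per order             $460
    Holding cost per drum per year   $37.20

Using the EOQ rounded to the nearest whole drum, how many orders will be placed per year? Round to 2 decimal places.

54.46 orders per year

2DS/H = 2·73,300·460/37.2 = 1,812,795.70
EOQ = √1,812,795.70 ≈ 1,346.40 → Q = 1,346
Orders per year = D/Q = 73,300 / 1,346 = 54.458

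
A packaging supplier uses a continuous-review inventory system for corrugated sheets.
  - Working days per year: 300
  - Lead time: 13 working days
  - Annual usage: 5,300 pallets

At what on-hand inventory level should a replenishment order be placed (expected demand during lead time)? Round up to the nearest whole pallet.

Daily demand d = 5,300 / 300 = 17.667 pallets/day
Demand during lead time = 17.667 × 13 = 229.67
Reorder point = 229.67 → round up

230 pallets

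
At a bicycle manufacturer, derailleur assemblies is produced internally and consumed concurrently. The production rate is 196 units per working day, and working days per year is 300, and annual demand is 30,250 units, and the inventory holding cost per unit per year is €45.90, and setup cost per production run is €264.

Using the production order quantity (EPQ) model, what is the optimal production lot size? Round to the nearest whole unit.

d = 30,250/300 = 100.8333 units/day;  effective holding cost H(1 − d/p) = 45.9·(1 − 100.8333/196) = 22.28648
Q* = √(2DS / H_eff) = √(2·30,250·264 / 22.28648) ≈ 846.56

847 units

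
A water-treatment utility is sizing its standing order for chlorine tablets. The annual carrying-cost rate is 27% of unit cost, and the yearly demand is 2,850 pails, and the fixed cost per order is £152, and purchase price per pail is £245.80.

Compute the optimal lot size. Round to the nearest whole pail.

H = i·C = 0.27 × £245.8 = £66.3660 per pail-year
2DS/H = 2·2,850·152/66.366 = 13,054.88
EOQ = √13,054.88 ≈ 114.26

114 pails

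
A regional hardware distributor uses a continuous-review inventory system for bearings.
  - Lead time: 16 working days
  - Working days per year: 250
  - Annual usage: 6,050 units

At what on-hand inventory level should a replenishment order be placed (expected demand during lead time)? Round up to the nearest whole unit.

388 units

Daily demand d = 6,050 / 250 = 24.200 units/day
Demand during lead time = 24.200 × 16 = 387.20
Reorder point = 387.20 → round up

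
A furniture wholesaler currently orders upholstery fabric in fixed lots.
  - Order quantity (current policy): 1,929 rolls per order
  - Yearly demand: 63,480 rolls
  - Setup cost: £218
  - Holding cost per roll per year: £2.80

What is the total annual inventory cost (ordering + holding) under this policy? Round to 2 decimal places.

Annual ordering cost = (D/Q)·S = (63,480/1,929) × 218 = £7,174.00
Annual holding cost  = (Q/2)·H = (1,929/2) × 2.8 = £2,700.60
Total = £7,174.00 + £2,700.60 = £9,874.60

£9,874.60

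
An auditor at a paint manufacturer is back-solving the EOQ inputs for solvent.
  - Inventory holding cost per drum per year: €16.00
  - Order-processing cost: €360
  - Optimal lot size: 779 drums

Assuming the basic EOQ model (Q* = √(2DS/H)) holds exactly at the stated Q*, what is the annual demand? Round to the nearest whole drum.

EOQ relation: Q² = 2DS/H, so rearrange for the unknown.
D = Q²H / (2S) = 779² × 16 / (2 × 360) = 13,485.36

13,485 drums per year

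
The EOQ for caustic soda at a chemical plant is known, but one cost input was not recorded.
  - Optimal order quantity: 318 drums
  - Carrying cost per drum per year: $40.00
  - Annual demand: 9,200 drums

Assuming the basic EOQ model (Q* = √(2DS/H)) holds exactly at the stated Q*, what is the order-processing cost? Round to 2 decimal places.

$219.83

Since Q* = (2DS/H)^½, squaring gives Q*²·H = 2DS.
S = Q²H / (2D) = 318² × 40 / (2 × 9,200) = 219.8348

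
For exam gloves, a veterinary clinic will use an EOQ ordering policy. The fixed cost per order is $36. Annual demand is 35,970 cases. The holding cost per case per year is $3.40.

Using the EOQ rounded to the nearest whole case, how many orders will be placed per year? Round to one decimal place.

41.2 orders per year

Q* = √(2·D·S / H) = √(2·35,970·36 / 3.4) = √761,717.6 ≈ 872.76 → Q = 873
Orders per year = D/Q = 35,970 / 873 = 41.203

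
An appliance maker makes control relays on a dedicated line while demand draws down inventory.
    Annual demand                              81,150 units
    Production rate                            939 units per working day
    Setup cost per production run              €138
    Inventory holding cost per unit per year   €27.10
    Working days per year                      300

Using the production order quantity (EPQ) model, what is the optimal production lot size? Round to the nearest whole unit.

1,077 units

Daily demand d = 81,150/300 = 270.500; p = 939; 1 − d/p = 0.71193
EPQ = √(2DS / (H(1 − d/p)))
    = √(2 × 81,150 × 138 / (27.1 × 0.71193)) ≈ 1,077.45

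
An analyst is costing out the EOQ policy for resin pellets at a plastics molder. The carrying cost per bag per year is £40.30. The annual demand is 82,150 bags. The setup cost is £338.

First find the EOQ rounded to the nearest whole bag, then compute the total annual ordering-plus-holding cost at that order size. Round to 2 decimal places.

£47,307.46

Q* = √(2·D·S / H) = √(2·82,150·338 / 40.3) = √1,378,000.0 ≈ 1,173.88 → Q = 1,174 bags
Annual ordering cost = (D/Q)·S = (82,150/1,174) × 338 = £23,651.36
Annual holding cost  = (Q/2)·H = (1,174/2) × 40.3 = £23,656.10
Total = £23,651.36 + £23,656.10 = £47,307.46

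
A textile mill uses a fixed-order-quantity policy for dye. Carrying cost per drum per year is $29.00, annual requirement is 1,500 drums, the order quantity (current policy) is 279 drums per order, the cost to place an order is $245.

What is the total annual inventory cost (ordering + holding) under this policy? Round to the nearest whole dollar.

Annual ordering cost = (D/Q)·S = (1,500/279) × 245 = $1,317.20
Annual holding cost  = (Q/2)·H = (279/2) × 29 = $4,045.50
Total = $1,317.20 + $4,045.50 = $5,362.70

$5,363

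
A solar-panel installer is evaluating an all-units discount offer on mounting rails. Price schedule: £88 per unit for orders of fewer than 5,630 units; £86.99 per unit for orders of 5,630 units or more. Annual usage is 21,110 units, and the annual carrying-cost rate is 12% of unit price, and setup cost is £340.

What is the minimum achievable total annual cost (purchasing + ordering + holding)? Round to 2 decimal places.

H₁ = 12%×£88 = £10.5600;  H₂ = 12%×£86.99 = £10.4388
EOQ₁ = √(2×21,110×340/10.5600) = 1,165.91  (< 5,630, feasible at tier 1)
EOQ₂ = √(2×21,110×340/10.4388) = 1,172.66  (< 5,630 → use Q = 5,630 at tier-2 price)
TC(tier 1 (EOQ₁), Q≈1,165.9) = £1,869,992.05
TC(tier 2, Q≈5,630.0) = £1,867,018.97
Minimum at tier 2: £1,867,018.97

£1,867,018.97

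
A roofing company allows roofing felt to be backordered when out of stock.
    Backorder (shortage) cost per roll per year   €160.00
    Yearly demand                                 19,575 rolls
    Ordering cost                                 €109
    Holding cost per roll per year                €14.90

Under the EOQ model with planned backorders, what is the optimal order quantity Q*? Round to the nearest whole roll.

Q* = √(2DS/H) · √((H + b)/b)
   = √(2 × 19,575 × 109 / 14.9) · √((14.9 + 160) / 160)
   = 535.163 × 1.0455 ≈ 559.53

560 rolls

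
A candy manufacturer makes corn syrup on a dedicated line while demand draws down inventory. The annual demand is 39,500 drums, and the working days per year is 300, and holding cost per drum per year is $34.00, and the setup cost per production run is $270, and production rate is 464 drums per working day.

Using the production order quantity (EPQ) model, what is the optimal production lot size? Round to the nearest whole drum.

936 drums

d = 39,500/300 = 131.6667 drums/day;  effective holding cost H(1 − d/p) = 34·(1 − 131.6667/464) = 24.35201
Q* = √(2DS / H_eff) = √(2·39,500·270 / 24.35201) ≈ 935.90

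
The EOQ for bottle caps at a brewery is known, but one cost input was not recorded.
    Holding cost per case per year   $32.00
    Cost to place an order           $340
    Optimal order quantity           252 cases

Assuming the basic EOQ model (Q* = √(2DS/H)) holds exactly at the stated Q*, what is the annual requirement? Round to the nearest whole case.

EOQ relation: Q² = 2DS/H, so rearrange for the unknown.
D = Q²H / (2S) = 252² × 32 / (2 × 340) = 2,988.42

2,988 cases per year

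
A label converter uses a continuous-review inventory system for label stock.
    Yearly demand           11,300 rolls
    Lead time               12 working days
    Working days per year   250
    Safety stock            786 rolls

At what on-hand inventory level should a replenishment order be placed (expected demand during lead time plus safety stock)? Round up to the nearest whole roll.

Daily demand d = 11,300 / 250 = 45.200 rolls/day
Demand during lead time = 45.200 × 12 = 542.40
Reorder point = 542.40 + 786 = 1,328.40 → round up

1,329 rolls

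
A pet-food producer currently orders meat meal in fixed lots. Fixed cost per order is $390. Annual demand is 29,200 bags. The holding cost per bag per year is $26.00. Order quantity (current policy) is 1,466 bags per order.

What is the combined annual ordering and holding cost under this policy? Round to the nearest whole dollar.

Annual ordering cost = (D/Q)·S = (29,200/1,466) × 390 = $7,768.08
Annual holding cost  = (Q/2)·H = (1,466/2) × 26 = $19,058.00
Total = $7,768.08 + $19,058.00 = $26,826.08

$26,826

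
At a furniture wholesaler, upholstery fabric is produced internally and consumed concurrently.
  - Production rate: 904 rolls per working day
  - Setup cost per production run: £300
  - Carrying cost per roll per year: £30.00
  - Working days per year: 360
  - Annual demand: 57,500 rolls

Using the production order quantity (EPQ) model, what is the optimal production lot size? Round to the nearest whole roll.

1,182 rolls

d = 57,500/360 = 159.7222 rolls/day;  effective holding cost H(1 − d/p) = 30·(1 − 159.7222/904) = 24.69948
Q* = √(2DS / H_eff) = √(2·57,500·300 / 24.69948) ≈ 1,181.86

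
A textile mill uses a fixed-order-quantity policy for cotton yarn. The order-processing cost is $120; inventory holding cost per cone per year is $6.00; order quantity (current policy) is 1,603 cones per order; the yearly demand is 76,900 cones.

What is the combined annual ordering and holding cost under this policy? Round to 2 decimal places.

Ordering: D/Q × S = 76,900/1,603 × $120 = $5,756.71
Holding:  Q/2 × H = 1,603/2 × $6 = $4,809.00
Total = $5,756.71 + $4,809.00 = $10,565.71

$10,565.71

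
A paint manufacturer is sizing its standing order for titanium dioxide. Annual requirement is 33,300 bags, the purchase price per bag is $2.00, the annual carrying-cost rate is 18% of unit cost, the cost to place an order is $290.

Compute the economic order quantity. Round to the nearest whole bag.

7,325 bags

Carrying cost H = $2 × 18% = $0.3600/bag/yr
EOQ = √(2DS/H) = √(2 × 33,300 × 290 / 0.36)
    = √(53,650,000.00) ≈ 7,324.62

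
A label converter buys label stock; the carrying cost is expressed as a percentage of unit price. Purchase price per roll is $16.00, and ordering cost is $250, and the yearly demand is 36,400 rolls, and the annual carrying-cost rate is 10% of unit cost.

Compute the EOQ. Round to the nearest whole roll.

Holding cost per roll per year: H = 10% × $16 = $1.6000
EOQ = √(2DS/H) = √(2 × 36,400 × 250 / 1.6)
    = √(11,375,000.00) ≈ 3,372.68

3,373 rolls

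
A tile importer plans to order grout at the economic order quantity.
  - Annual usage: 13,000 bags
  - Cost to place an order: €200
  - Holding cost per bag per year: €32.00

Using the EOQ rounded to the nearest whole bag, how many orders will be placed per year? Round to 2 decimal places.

32.26 orders per year

2DS/H = 2·13,000·200/32 = 162,500.00
EOQ = √162,500.00 ≈ 403.11 → Q = 403
Orders per year = D/Q = 13,000 / 403 = 32.258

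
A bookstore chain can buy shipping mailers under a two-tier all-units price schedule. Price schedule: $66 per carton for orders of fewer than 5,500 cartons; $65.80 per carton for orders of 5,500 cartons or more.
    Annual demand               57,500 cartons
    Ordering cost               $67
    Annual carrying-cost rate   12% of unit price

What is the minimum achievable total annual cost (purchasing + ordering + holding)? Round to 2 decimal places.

$3,802,811.76

H₁ = 12%×$66 = $7.9200;  H₂ = 12%×$65.80 = $7.8960
EOQ₁ = √(2×57,500×67/7.9200) = 986.33  (< 5,500, feasible at tier 1)
EOQ₂ = √(2×57,500×67/7.8960) = 987.83  (< 5,500 → use Q = 5,500 at tier-2 price)
TC(tier 1 (EOQ₁), Q≈986.3) = $3,802,811.76
TC(tier 2, Q≈5,500.0) = $3,805,914.45
Minimum at tier 1 (EOQ₁): $3,802,811.76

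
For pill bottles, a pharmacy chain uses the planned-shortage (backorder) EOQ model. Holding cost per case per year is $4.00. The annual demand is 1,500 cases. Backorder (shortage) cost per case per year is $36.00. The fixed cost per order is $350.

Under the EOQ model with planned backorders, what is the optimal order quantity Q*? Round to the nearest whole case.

540 cases

Q* = √(2DS/H) · √((H + b)/b)
   = √(2 × 1,500 × 350 / 4) · √((4 + 36) / 36)
   = 512.348 × 1.0541 ≈ 540.06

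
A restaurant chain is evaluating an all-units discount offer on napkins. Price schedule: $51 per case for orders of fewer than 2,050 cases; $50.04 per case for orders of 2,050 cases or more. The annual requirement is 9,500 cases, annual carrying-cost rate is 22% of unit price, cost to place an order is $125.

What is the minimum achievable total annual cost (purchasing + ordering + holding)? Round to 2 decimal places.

$487,243.29

H₁ = 22%×$51 = $11.2200;  H₂ = 22%×$50.04 = $11.0088
EOQ₁ = √(2×9,500×125/11.2200) = 460.08  (< 2,050, feasible at tier 1)
EOQ₂ = √(2×9,500×125/11.0088) = 464.47  (< 2,050 → use Q = 2,050 at tier-2 price)
TC(tier 1 (EOQ₁), Q≈460.1) = $489,662.12
TC(tier 2, Q≈2,050.0) = $487,243.29
Minimum at tier 2: $487,243.29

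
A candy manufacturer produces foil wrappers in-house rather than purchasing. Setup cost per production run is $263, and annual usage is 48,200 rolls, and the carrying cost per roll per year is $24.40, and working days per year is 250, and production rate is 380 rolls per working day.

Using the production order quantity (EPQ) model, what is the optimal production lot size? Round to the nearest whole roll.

Daily demand d = 48,200/250 = 192.800; p = 380; 1 − d/p = 0.49263
EPQ = √(2DS / (H(1 − d/p)))
    = √(2 × 48,200 × 263 / (24.4 × 0.49263)) ≈ 1,452.31

1,452 rolls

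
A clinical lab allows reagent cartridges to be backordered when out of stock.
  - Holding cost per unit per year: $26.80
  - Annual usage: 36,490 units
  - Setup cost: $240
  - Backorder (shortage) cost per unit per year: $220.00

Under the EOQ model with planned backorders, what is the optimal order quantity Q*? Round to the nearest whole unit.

856 units

Q* = √(2DS/H) · √((H + b)/b)
   = √(2 × 36,490 × 240 / 26.8) · √((26.8 + 220) / 220)
   = 808.426 × 1.0592 ≈ 856.25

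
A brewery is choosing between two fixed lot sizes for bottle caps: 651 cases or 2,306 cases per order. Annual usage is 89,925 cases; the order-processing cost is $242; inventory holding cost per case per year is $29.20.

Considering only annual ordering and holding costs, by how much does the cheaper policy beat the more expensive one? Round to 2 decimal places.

$171.71

Annual cost at Q: ordering D·S/Q plus holding Q·H/2.
TC(651) = (89,925/651)×242 + (651/2)×29.2 = $42,932.94
TC(2,306) = (89,925/2,306)×242 + (2,306/2)×29.2 = $43,104.66
Lots of 651 are cheaper by $171.71.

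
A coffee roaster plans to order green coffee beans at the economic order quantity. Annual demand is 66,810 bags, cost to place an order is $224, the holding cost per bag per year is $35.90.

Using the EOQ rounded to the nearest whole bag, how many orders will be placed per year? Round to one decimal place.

Q* = √(2·D·S / H) = √(2·66,810·224 / 35.9) = √833,729.2 ≈ 913.09 → Q = 913
Orders per year = D/Q = 66,810 / 913 = 73.176

73.2 orders per year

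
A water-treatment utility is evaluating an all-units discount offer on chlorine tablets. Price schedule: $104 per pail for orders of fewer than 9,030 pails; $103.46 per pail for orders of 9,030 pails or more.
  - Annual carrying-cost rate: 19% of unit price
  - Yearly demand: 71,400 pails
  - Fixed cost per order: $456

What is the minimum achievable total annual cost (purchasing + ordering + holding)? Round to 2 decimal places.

$7,461,470.71

H₁ = 19%×$104 = $19.7600;  H₂ = 19%×$103.46 = $19.6574
EOQ₁ = √(2×71,400×456/19.7600) = 1,815.32  (< 9,030, feasible at tier 1)
EOQ₂ = √(2×71,400×456/19.6574) = 1,820.05  (< 9,030 → use Q = 9,030 at tier-2 price)
TC(tier 1 (EOQ₁), Q≈1,815.3) = $7,461,470.71
TC(tier 2, Q≈9,030.0) = $7,479,402.74
Minimum at tier 1 (EOQ₁): $7,461,470.71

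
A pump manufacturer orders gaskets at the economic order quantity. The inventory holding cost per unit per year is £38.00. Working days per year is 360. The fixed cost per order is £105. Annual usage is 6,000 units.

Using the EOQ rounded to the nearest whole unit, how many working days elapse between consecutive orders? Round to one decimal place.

EOQ = √(2DS/H) = √(2 × 6,000 × 105 / 38)
    = √(33,157.89) ≈ 182.09 → Q = 182 units
Cycle time = (working days × Q)/D = (360 × 182) / 6,000 = 10.920 days

10.9 days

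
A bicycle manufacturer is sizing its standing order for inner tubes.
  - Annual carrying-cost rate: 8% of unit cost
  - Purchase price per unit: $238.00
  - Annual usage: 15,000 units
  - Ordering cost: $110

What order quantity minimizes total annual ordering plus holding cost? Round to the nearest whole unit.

416 units

Carrying cost H = $238 × 8% = $19.0400/unit/yr
Optimal lot size Q* = (2 × 15,000 × $110 / $19.04)^½ ≈ 416.32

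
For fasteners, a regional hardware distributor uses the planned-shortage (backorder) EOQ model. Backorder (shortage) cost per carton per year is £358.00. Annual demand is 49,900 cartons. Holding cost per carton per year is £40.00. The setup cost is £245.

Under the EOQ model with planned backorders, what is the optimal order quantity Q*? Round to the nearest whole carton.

824 cartons

Basic EOQ = √(2·49,900·245/40) = 781.841
Backorder adjustment √((H+b)/b) = √((40+358)/358) = 1.0544
Q* = 781.841 × 1.0544 ≈ 824.36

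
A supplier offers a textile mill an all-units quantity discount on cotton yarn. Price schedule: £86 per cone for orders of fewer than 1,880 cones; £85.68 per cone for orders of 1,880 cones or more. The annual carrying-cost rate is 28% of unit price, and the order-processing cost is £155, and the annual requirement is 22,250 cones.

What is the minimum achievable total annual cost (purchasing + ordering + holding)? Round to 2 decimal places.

£1,926,387.66

H₁ = 28%×£86 = £24.0800;  H₂ = 28%×£85.68 = £23.9904
EOQ₁ = √(2×22,250×155/24.0800) = 535.20  (< 1,880, feasible at tier 1)
EOQ₂ = √(2×22,250×155/23.9904) = 536.20  (< 1,880 → use Q = 1,880 at tier-2 price)
TC(tier 1 (EOQ₁), Q≈535.2) = £1,926,387.66
TC(tier 2, Q≈1,880.0) = £1,930,765.42
Minimum at tier 1 (EOQ₁): £1,926,387.66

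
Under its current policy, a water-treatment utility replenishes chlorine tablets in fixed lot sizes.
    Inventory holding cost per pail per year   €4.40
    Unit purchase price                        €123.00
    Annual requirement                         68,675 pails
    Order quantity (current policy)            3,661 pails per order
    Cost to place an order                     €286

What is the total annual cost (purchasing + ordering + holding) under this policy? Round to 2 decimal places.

Orders/yr = 68,675/3,661 = 18.759; ordering cost = 18.759 × €286 = €5,364.94
Average inventory = 3,661/2 = 1830.5; holding cost = 1830.5 × €4.4 = €8,054.20
Purchase cost = D·C = 68,675 × 123 = €8,447,025.00
Total = €5,364.94 + €8,054.20 + €8,447,025.00 = €8,460,444.14

€8,460,444.14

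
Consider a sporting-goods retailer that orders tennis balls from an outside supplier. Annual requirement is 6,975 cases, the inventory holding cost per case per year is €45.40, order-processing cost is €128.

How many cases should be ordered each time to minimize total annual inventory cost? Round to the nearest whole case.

198 cases

2DS/H = 2·6,975·128/45.4 = 39,330.40
EOQ = √39,330.40 ≈ 198.32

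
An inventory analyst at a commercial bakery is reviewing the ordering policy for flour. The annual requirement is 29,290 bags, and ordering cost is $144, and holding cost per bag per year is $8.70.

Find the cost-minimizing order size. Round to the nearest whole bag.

985 bags

Q* = √(2·D·S / H) = √(2·29,290·144 / 8.7) = √969,600.0 ≈ 984.68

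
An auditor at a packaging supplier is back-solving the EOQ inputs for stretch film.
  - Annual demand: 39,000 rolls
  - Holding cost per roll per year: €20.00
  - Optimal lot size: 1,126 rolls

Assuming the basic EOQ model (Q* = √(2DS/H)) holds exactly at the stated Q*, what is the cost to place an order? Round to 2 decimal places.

€325.10

From Q* = √(2DS/H) ⇒ Q*² = 2DS/H.
S = Q²H / (2D) = 1,126² × 20 / (2 × 39,000) = 325.0964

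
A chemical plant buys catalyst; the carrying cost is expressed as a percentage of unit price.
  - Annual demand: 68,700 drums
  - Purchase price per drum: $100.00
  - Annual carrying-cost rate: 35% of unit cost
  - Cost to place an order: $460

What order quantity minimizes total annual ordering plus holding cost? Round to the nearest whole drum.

1,344 drums

Holding cost per drum per year: H = 35% × $100 = $35.0000
Optimal lot size Q* = (2 × 68,700 × $460 / $35)^½ ≈ 1,343.81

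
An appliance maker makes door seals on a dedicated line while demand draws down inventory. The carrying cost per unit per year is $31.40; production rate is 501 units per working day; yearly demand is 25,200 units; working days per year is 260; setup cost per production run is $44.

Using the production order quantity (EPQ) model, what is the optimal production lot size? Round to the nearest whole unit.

296 units

Daily demand d = 25,200/260 = 96.923; p = 501; 1 − d/p = 0.80654
EPQ = √(2DS / (H(1 − d/p)))
    = √(2 × 25,200 × 44 / (31.4 × 0.80654)) ≈ 295.91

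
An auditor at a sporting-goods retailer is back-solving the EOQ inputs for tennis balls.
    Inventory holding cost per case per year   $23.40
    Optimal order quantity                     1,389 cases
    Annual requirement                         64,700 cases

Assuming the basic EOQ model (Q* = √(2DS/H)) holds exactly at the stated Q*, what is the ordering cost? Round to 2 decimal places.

$348.89

From Q* = √(2DS/H) ⇒ Q*² = 2DS/H.
S = Q²H / (2D) = 1,389² × 23.4 / (2 × 64,700) = 348.8880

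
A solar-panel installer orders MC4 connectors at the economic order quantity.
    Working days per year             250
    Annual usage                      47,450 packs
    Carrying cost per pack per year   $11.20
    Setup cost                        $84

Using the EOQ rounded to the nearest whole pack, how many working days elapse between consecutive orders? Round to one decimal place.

4.4 days

EOQ = √(2DS/H) = √(2 × 47,450 × 84 / 11.2)
    = √(711,750.00) ≈ 843.65 → Q = 844 packs
Days between orders = 250 / (D/Q) = 250 / 56.220 ≈ 4.447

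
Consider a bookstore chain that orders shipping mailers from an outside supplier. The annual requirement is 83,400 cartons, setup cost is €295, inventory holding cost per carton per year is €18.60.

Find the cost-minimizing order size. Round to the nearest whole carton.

EOQ = √(2DS/H) = √(2 × 83,400 × 295 / 18.6)
    = √(2,645,483.87) ≈ 1,626.49

1,626 cartons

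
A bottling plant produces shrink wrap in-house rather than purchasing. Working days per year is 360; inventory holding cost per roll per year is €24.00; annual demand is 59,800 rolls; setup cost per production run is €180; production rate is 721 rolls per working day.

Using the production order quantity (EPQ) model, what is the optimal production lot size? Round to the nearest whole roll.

1,080 rolls

Daily demand d = 59,800/360 = 166.111; p = 721; 1 − d/p = 0.76961
EPQ = √(2DS / (H(1 − d/p)))
    = √(2 × 59,800 × 180 / (24 × 0.76961)) ≈ 1,079.59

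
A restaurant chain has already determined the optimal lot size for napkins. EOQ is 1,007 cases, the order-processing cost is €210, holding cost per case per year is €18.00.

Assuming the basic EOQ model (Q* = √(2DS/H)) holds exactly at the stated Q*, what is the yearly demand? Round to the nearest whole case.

Since Q* = (2DS/H)^½, squaring gives Q*²·H = 2DS.
D = Q²H / (2S) = 1,007² × 18 / (2 × 210) = 43,459.24

43,459 cases per year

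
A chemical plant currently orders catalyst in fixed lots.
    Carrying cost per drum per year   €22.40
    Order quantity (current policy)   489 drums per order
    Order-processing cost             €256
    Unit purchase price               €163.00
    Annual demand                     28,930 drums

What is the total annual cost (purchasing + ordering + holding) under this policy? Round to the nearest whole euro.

Orders/yr = 28,930/489 = 59.162; ordering cost = 59.162 × €256 = €15,145.36
Average inventory = 489/2 = 244.5; holding cost = 244.5 × €22.4 = €5,476.80
Purchase cost = D·C = 28,930 × 163 = €4,715,590.00
Total = €15,145.36 + €5,476.80 + €4,715,590.00 = €4,736,212.16

€4,736,212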